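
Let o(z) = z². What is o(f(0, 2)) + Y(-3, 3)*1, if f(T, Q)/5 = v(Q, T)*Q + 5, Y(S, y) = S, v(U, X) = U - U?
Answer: 622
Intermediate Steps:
v(U, X) = 0
f(T, Q) = 25 (f(T, Q) = 5*(0*Q + 5) = 5*(0 + 5) = 5*5 = 25)
o(f(0, 2)) + Y(-3, 3)*1 = 25² - 3*1 = 625 - 3 = 622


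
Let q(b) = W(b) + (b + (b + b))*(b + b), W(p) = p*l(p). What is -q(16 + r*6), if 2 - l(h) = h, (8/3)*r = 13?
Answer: -165253/16 ≈ -10328.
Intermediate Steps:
r = 39/8 (r = (3/8)*13 = 39/8 ≈ 4.8750)
l(h) = 2 - h
W(p) = p*(2 - p)
q(b) = 6*b² + b*(2 - b) (q(b) = b*(2 - b) + (b + (b + b))*(b + b) = b*(2 - b) + (b + 2*b)*(2*b) = b*(2 - b) + (3*b)*(2*b) = b*(2 - b) + 6*b² = 6*b² + b*(2 - b))
-q(16 + r*6) = -(16 + (39/8)*6)*(2 + 5*(16 + (39/8)*6)) = -(16 + 117/4)*(2 + 5*(16 + 117/4)) = -181*(2 + 5*(181/4))/4 = -181*(2 + 905/4)/4 = -181*913/(4*4) = -1*165253/16 = -165253/16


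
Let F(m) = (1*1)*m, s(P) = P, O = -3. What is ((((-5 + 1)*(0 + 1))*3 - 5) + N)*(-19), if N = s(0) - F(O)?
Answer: 266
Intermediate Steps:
F(m) = m (F(m) = 1*m = m)
N = 3 (N = 0 - 1*(-3) = 0 + 3 = 3)
((((-5 + 1)*(0 + 1))*3 - 5) + N)*(-19) = ((((-5 + 1)*(0 + 1))*3 - 5) + 3)*(-19) = ((-4*1*3 - 5) + 3)*(-19) = ((-4*3 - 5) + 3)*(-19) = ((-12 - 5) + 3)*(-19) = (-17 + 3)*(-19) = -14*(-19) = 266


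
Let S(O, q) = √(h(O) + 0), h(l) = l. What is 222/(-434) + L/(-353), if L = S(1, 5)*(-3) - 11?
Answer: -36145/76601 ≈ -0.47186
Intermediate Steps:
S(O, q) = √O (S(O, q) = √(O + 0) = √O)
L = -14 (L = √1*(-3) - 11 = 1*(-3) - 11 = -3 - 11 = -14)
222/(-434) + L/(-353) = 222/(-434) - 14/(-353) = 222*(-1/434) - 14*(-1/353) = -111/217 + 14/353 = -36145/76601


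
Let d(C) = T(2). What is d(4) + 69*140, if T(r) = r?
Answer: 9662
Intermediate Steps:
d(C) = 2
d(4) + 69*140 = 2 + 69*140 = 2 + 9660 = 9662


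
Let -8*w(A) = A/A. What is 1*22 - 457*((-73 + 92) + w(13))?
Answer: -68831/8 ≈ -8603.9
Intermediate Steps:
w(A) = -⅛ (w(A) = -A/(8*A) = -⅛*1 = -⅛)
1*22 - 457*((-73 + 92) + w(13)) = 1*22 - 457*((-73 + 92) - ⅛) = 22 - 457*(19 - ⅛) = 22 - 457*151/8 = 22 - 69007/8 = -68831/8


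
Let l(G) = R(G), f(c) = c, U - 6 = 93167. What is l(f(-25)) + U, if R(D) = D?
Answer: 93148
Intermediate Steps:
U = 93173 (U = 6 + 93167 = 93173)
l(G) = G
l(f(-25)) + U = -25 + 93173 = 93148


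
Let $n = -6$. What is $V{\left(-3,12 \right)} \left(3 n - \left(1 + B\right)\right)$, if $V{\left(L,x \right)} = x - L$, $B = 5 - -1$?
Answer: $-375$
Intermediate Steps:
$B = 6$ ($B = 5 + 1 = 6$)
$V{\left(-3,12 \right)} \left(3 n - \left(1 + B\right)\right) = \left(12 - -3\right) \left(3 \left(-6\right) - 7\right) = \left(12 + 3\right) \left(-18 - 7\right) = 15 \left(-18 - 7\right) = 15 \left(-25\right) = -375$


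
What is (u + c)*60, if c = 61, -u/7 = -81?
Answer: 37680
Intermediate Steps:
u = 567 (u = -7*(-81) = 567)
(u + c)*60 = (567 + 61)*60 = 628*60 = 37680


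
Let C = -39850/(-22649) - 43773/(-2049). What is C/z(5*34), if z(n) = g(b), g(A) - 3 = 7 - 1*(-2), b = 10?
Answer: 119229703/61877068 ≈ 1.9269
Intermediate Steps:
C = 357689109/15469267 (C = -39850*(-1/22649) - 43773*(-1/2049) = 39850/22649 + 14591/683 = 357689109/15469267 ≈ 23.123)
g(A) = 12 (g(A) = 3 + (7 - 1*(-2)) = 3 + (7 + 2) = 3 + 9 = 12)
z(n) = 12
C/z(5*34) = (357689109/15469267)/12 = (357689109/15469267)*(1/12) = 119229703/61877068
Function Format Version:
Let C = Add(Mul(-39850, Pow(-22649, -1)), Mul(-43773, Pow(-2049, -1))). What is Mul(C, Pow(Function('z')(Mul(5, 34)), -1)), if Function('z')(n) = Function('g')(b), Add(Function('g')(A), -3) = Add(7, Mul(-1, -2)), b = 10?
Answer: Rational(119229703, 61877068) ≈ 1.9269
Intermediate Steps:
C = Rational(357689109, 15469267) (C = Add(Mul(-39850, Rational(-1, 22649)), Mul(-43773, Rational(-1, 2049))) = Add(Rational(39850, 22649), Rational(14591, 683)) = Rational(357689109, 15469267) ≈ 23.123)
Function('g')(A) = 12 (Function('g')(A) = Add(3, Add(7, Mul(-1, -2))) = Add(3, Add(7, 2)) = Add(3, 9) = 12)
Function('z')(n) = 12
Mul(C, Pow(Function('z')(Mul(5, 34)), -1)) = Mul(Rational(357689109, 15469267), Pow(12, -1)) = Mul(Rational(357689109, 15469267), Rational(1, 12)) = Rational(119229703, 61877068)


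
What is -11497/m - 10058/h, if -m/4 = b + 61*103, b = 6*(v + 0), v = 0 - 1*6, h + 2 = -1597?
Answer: 269713007/39955812 ≈ 6.7503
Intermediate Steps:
h = -1599 (h = -2 - 1597 = -1599)
v = -6 (v = 0 - 6 = -6)
b = -36 (b = 6*(-6 + 0) = 6*(-6) = -36)
m = -24988 (m = -4*(-36 + 61*103) = -4*(-36 + 6283) = -4*6247 = -24988)
-11497/m - 10058/h = -11497/(-24988) - 10058/(-1599) = -11497*(-1/24988) - 10058*(-1/1599) = 11497/24988 + 10058/1599 = 269713007/39955812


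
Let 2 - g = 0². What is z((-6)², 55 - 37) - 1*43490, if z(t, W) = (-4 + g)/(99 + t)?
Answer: -5871152/135 ≈ -43490.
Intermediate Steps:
g = 2 (g = 2 - 1*0² = 2 - 1*0 = 2 + 0 = 2)
z(t, W) = -2/(99 + t) (z(t, W) = (-4 + 2)/(99 + t) = -2/(99 + t))
z((-6)², 55 - 37) - 1*43490 = -2/(99 + (-6)²) - 1*43490 = -2/(99 + 36) - 43490 = -2/135 - 43490 = -5871152/135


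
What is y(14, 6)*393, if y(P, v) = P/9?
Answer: 1834/3 ≈ 611.33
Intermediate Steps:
y(P, v) = P/9 (y(P, v) = P*(⅑) = P/9)
y(14, 6)*393 = ((⅑)*14)*393 = (14/9)*393 = 1834/3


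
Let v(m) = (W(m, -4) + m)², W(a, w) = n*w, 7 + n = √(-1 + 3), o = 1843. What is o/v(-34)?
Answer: 31331/4 - 5529*√2 ≈ 13.563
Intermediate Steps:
n = -7 + √2 (n = -7 + √(-1 + 3) = -7 + √2 ≈ -5.5858)
W(a, w) = w*(-7 + √2) (W(a, w) = (-7 + √2)*w = w*(-7 + √2))
v(m) = (28 + m - 4*√2)² (v(m) = (-4*(-7 + √2) + m)² = ((28 - 4*√2) + m)² = (28 + m - 4*√2)²)
o/v(-34) = 1843/((28 - 34 - 4*√2)²) = 1843/((-6 - 4*√2)²) = 1843/(-6 - 4*√2)²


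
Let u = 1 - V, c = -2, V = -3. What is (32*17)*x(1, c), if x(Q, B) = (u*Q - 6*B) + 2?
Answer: 9792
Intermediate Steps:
u = 4 (u = 1 - 1*(-3) = 1 + 3 = 4)
x(Q, B) = 2 - 6*B + 4*Q (x(Q, B) = (4*Q - 6*B) + 2 = (-6*B + 4*Q) + 2 = 2 - 6*B + 4*Q)
(32*17)*x(1, c) = (32*17)*(2 - 6*(-2) + 4*1) = 544*(2 + 12 + 4) = 544*18 = 9792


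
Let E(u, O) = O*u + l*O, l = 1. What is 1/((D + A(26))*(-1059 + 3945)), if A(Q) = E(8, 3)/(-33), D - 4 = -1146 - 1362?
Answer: -11/79517958 ≈ -1.3833e-7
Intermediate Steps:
E(u, O) = O + O*u (E(u, O) = O*u + 1*O = O*u + O = O + O*u)
D = -2504 (D = 4 + (-1146 - 1362) = 4 - 2508 = -2504)
A(Q) = -9/11 (A(Q) = (3*(1 + 8))/(-33) = (3*9)*(-1/33) = 27*(-1/33) = -9/11)
1/((D + A(26))*(-1059 + 3945)) = 1/((-2504 - 9/11)*(-1059 + 3945)) = 1/(-27553/11*2886) = 1/(-79517958/11) = -11/79517958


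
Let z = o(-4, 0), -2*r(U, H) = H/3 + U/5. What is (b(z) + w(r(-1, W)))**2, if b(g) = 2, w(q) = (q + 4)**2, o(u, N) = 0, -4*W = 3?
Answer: 1008761121/2560000 ≈ 394.05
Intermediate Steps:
W = -3/4 (W = -1/4*3 = -3/4 ≈ -0.75000)
r(U, H) = -H/6 - U/10 (r(U, H) = -(H/3 + U/5)/2 = -H/6 - U/10)
w(q) = (4 + q)**2
z = 0
(b(z) + w(r(-1, W)))**2 = (2 + (4 + (-1/6*(-3/4) - 1/10*(-1)))**2)**2 = (2 + (4 + (1/8 + 1/10))**2)**2 = (2 + (4 + 9/40)**2)**2 = (2 + (169/40)**2)**2 = (2 + 28561/1600)**2 = (31761/1600)**2 = 1008761121/2560000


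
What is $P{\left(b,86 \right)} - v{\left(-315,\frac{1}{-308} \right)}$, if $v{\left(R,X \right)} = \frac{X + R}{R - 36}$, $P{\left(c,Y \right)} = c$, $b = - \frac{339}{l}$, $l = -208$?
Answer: $\frac{316697}{432432} \approx 0.73236$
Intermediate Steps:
$b = \frac{339}{208}$ ($b = - \frac{339}{-208} = \left(-339\right) \left(- \frac{1}{208}\right) = \frac{339}{208} \approx 1.6298$)
$v{\left(R,X \right)} = \frac{R + X}{-36 + R}$
$P{\left(b,86 \right)} - v{\left(-315,\frac{1}{-308} \right)} = \frac{339}{208} - \frac{-315 + \frac{1}{-308}}{-36 - 315} = \frac{339}{208} - \frac{-315 - \frac{1}{308}}{-351} = \frac{339}{208} - \left(- \frac{1}{351}\right) \left(- \frac{97021}{308}\right) = \frac{339}{208} - \frac{97021}{108108} = \frac{316697}{432432}$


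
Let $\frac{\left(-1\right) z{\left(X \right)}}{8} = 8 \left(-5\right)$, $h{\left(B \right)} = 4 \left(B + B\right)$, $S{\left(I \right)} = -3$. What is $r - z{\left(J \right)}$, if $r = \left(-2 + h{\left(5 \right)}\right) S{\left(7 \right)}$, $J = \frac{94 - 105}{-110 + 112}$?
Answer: $-434$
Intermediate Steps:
$J = - \frac{11}{2} \approx -5.5$
$h{\left(B \right)} = 8 B$ ($h{\left(B \right)} = 4 \cdot 2 B = 8 B$)
$z{\left(X \right)} = 320$ ($z{\left(X \right)} = - 8 \cdot 8 \left(-5\right) = \left(-8\right) \left(-40\right) = 320$)
$r = -114$ ($r = \left(-2 + 8 \cdot 5\right) \left(-3\right) = \left(-2 + 40\right) \left(-3\right) = 38 \left(-3\right) = -114$)
$r - z{\left(J \right)} = -114 - 320 = -434$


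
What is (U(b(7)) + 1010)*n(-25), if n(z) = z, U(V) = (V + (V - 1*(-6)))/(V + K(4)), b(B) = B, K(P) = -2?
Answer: -25350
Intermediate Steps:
U(V) = (6 + 2*V)/(-2 + V) (U(V) = (V + (V - 1*(-6)))/(V - 2) = (V + (V + 6))/(-2 + V) = (V + (6 + V))/(-2 + V) = (6 + 2*V)/(-2 + V))
(U(b(7)) + 1010)*n(-25) = (2*(3 + 7)/(-2 + 7) + 1010)*(-25) = (2*10/5 + 1010)*(-25) = (2*(1/5)*10 + 1010)*(-25) = (4 + 1010)*(-25) = 1014*(-25) = -25350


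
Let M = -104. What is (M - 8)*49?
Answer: -5488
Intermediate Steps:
(M - 8)*49 = (-104 - 8)*49 = -112*49 = -5488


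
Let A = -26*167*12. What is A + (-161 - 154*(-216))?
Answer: -19001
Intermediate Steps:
A = -52104 (A = -4342*12 = -52104)
A + (-161 - 154*(-216)) = -52104 + (-161 - 154*(-216)) = -52104 + (-161 + 33264) = -52104 + 33103 = -19001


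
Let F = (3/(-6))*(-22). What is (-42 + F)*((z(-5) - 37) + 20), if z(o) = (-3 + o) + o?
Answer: 930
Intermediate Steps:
z(o) = -3 + 2*o
F = 11 (F = (3*(-⅙))*(-22) = -½*(-22) = 11)
(-42 + F)*((z(-5) - 37) + 20) = (-42 + 11)*(((-3 + 2*(-5)) - 37) + 20) = -31*(((-3 - 10) - 37) + 20) = -31*((-13 - 37) + 20) = -31*(-50 + 20) = -31*(-30) = 930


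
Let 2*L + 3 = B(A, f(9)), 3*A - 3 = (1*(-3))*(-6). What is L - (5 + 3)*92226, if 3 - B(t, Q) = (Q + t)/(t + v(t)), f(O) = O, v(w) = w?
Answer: -5164660/7 ≈ -7.3781e+5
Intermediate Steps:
A = 7 (A = 1 + ((1*(-3))*(-6))/3 = 1 + (-3*(-6))/3 = 1 + (⅓)*18 = 1 + 6 = 7)
B(t, Q) = 3 - (Q + t)/(2*t) (B(t, Q) = 3 - (Q + t)/(t + t) = 3 - (Q + t)/(2*t))
L = -4/7 (L = -3/2 + ((½)*(-1*9 + 5*7)/7)/2 = -3/2 + ((½)*(⅐)*(-9 + 35))/2 = -3/2 + ((½)*(⅐)*26)/2 = -3/2 + (½)*(13/7) = -3/2 + 13/14 = -4/7 ≈ -0.57143)
L - (5 + 3)*92226 = -4/7 - (5 + 3)*92226 = -4/7 - 8*92226 = -4/7 - 1*737808 = -4/7 - 737808 = -5164660/7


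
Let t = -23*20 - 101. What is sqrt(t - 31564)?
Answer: 5*I*sqrt(1285) ≈ 179.23*I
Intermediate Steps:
t = -561 (t = -460 - 101 = -561)
sqrt(t - 31564) = sqrt(-561 - 31564) = sqrt(-32125) = 5*I*sqrt(1285)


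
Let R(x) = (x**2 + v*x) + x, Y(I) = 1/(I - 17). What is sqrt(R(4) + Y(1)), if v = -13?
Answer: 3*I*sqrt(57)/4 ≈ 5.6624*I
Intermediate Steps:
Y(I) = 1/(-17 + I)
R(x) = x**2 - 12*x (R(x) = (x**2 - 13*x) + x = x**2 - 12*x)
sqrt(R(4) + Y(1)) = sqrt(4*(-12 + 4) + 1/(-17 + 1)) = sqrt(4*(-8) + 1/(-16)) = sqrt(-32 - 1/16) = sqrt(-513/16) = 3*I*sqrt(57)/4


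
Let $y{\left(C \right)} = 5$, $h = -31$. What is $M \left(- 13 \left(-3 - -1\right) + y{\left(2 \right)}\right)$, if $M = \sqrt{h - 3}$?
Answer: $31 i \sqrt{34} \approx 180.76 i$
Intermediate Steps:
$M = i \sqrt{34}$ ($M = \sqrt{-31 - 3} = \sqrt{-34} = i \sqrt{34} \approx 5.8309 i$)
$M \left(- 13 \left(-3 - -1\right) + y{\left(2 \right)}\right) = i \sqrt{34} \left(- 13 \left(-3 - -1\right) + 5\right) = i \sqrt{34} \left(- 13 \left(-3 + 1\right) + 5\right) = i \sqrt{34} \left(\left(-13\right) \left(-2\right) + 5\right) = i \sqrt{34} \left(26 + 5\right) = i \sqrt{34} \cdot 31 = 31 i \sqrt{34}$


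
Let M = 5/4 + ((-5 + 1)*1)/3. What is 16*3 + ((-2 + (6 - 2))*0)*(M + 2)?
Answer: 48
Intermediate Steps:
M = -1/12 (M = 5*(¼) - 4*1*(⅓) = 5/4 - 4*⅓ = 5/4 - 4/3 = -1/12 ≈ -0.083333)
16*3 + ((-2 + (6 - 2))*0)*(M + 2) = 16*3 + ((-2 + (6 - 2))*0)*(-1/12 + 2) = 48 + ((-2 + 4)*0)*(23/12) = 48 + (2*0)*(23/12) = 48 + 0*(23/12) = 48 + 0 = 48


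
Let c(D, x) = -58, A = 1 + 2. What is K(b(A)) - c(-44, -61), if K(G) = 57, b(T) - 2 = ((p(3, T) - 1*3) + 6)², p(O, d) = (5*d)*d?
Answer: 115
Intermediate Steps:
A = 3
p(O, d) = 5*d²
b(T) = 2 + (3 + 5*T²)² (b(T) = 2 + ((5*T² - 1*3) + 6)² = 2 + ((5*T² - 3) + 6)² = 2 + ((-3 + 5*T²) + 6)² = 2 + (3 + 5*T²)²)
K(b(A)) - c(-44, -61) = 57 - 1*(-58) = 57 + 58 = 115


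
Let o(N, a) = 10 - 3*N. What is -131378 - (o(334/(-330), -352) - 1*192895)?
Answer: 3382718/55 ≈ 61504.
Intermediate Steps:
-131378 - (o(334/(-330), -352) - 1*192895) = -131378 - ((10 - 1002/(-330)) - 1*192895) = -131378 - ((10 - 1002*(-1)/330) - 192895) = -131378 - ((10 - 3*(-167/165)) - 192895) = -131378 - ((10 + 167/55) - 192895) = -131378 - (717/55 - 192895) = -131378 - 1*(-10608508/55) = -131378 + 10608508/55 = 3382718/55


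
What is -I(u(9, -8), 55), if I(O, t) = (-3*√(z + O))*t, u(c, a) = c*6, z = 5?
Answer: 165*√59 ≈ 1267.4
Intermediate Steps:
u(c, a) = 6*c
I(O, t) = -3*t*√(5 + O) (I(O, t) = (-3*√(5 + O))*t = -3*t*√(5 + O))
-I(u(9, -8), 55) = -(-3)*55*√(5 + 6*9) = -(-3)*55*√(5 + 54) = -(-3)*55*√59 = -(-165)*√59 = 165*√59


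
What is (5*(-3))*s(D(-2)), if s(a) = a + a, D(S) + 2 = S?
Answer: 120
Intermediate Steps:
D(S) = -2 + S
s(a) = 2*a
(5*(-3))*s(D(-2)) = (5*(-3))*(2*(-2 - 2)) = -30*(-4) = -15*(-8) = 120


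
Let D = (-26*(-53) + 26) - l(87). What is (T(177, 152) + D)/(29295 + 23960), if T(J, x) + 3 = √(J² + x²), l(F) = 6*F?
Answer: 879/53255 + √54433/53255 ≈ 0.020886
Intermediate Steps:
T(J, x) = -3 + √(J² + x²)
D = 882 (D = (-26*(-53) + 26) - 6*87 = (1378 + 26) - 1*522 = 1404 - 522 = 882)
(T(177, 152) + D)/(29295 + 23960) = ((-3 + √(177² + 152²)) + 882)/(29295 + 23960) = ((-3 + √(31329 + 23104)) + 882)/53255 = ((-3 + √54433) + 882)*(1/53255) = (879 + √54433)*(1/53255) = 879/53255 + √54433/53255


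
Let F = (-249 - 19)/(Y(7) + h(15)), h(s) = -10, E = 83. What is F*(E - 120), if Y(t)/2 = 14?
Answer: 4958/9 ≈ 550.89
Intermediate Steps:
Y(t) = 28 (Y(t) = 2*14 = 28)
F = -134/9 (F = (-249 - 19)/(28 - 10) = -268/18 = -268*1/18 = -134/9 ≈ -14.889)
F*(E - 120) = -134*(83 - 120)/9 = -134/9*(-37) = 4958/9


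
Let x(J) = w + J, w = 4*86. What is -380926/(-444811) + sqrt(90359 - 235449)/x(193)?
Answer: 380926/444811 + I*sqrt(145090)/537 ≈ 0.85638 + 0.70932*I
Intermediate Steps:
w = 344
x(J) = 344 + J
-380926/(-444811) + sqrt(90359 - 235449)/x(193) = -380926/(-444811) + sqrt(90359 - 235449)/(344 + 193) = -380926*(-1/444811) + sqrt(-145090)/537 = 380926/444811 + (I*sqrt(145090))*(1/537) = 380926/444811 + I*sqrt(145090)/537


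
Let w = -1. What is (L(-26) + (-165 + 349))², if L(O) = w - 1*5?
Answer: 31684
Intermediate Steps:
L(O) = -6 (L(O) = -1 - 1*5 = -1 - 5 = -6)
(L(-26) + (-165 + 349))² = (-6 + (-165 + 349))² = (-6 + 184)² = 178² = 31684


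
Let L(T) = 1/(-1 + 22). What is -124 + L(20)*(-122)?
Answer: -2726/21 ≈ -129.81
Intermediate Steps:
L(T) = 1/21
-124 + L(20)*(-122) = -124 + (1/21)*(-122) = -124 - 122/21 = -2726/21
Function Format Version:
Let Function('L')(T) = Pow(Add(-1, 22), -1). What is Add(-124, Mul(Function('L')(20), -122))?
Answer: Rational(-2726, 21) ≈ -129.81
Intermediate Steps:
Function('L')(T) = Rational(1, 21) (Function('L')(T) = Pow(21, -1) = Rational(1, 21))
Add(-124, Mul(Function('L')(20), -122)) = Add(-124, Mul(Rational(1, 21), -122)) = Add(-124, Rational(-122, 21)) = Rational(-2726, 21)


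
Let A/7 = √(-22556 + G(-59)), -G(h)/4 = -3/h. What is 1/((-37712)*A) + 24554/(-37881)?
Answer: -24554/37881 + I*√1226846/43914266368 ≈ -0.64819 + 2.5223e-8*I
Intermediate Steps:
G(h) = 12/h (G(h) = -(-12)/h = 12/h)
A = 56*I*√1226846/59 (A = 7*√(-22556 + 12/(-59)) = 7*√(-22556 + 12*(-1/59)) = 7*√(-22556 - 12/59) = 7*√(-1330816/59) = 7*(8*I*√1226846/59) = 56*I*√1226846/59 ≈ 1051.3*I)
1/((-37712)*A) + 24554/(-37881) = 1/((-37712)*((56*I*√1226846/59))) + 24554/(-37881) = -(-1)*I*√1226846/43914266368 + 24554*(-1/37881) = I*√1226846/43914266368 - 24554/37881 = -24554/37881 + I*√1226846/43914266368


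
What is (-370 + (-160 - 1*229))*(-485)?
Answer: 368115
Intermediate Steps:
(-370 + (-160 - 1*229))*(-485) = (-370 + (-160 - 229))*(-485) = (-370 - 389)*(-485) = -759*(-485) = 368115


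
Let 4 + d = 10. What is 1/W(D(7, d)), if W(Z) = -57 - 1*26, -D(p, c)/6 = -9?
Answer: -1/83 ≈ -0.012048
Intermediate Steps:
d = 6 (d = -4 + 10 = 6)
D(p, c) = 54 (D(p, c) = -6*(-9) = 54)
W(Z) = -83 (W(Z) = -57 - 26 = -83)
1/W(D(7, d)) = 1/(-83) = -1/83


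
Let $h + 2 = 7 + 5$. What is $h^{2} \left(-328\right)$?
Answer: $-32800$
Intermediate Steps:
$h = 10$ ($h = -2 + \left(7 + 5\right) = -2 + 12 = 10$)
$h^{2} \left(-328\right) = 10^{2} \left(-328\right) = 100 \left(-328\right) = -32800$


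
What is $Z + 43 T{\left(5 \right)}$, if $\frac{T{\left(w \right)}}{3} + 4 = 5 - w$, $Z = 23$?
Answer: $-493$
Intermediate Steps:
$T{\left(w \right)} = 3 - 3 w$ ($T{\left(w \right)} = -12 + 3 \left(5 - w\right) = -12 - \left(-15 + 3 w\right) = 3 - 3 w$)
$Z + 43 T{\left(5 \right)} = 23 + 43 \left(3 - 15\right) = 23 + 43 \left(-12\right) = 23 - 516 = -493$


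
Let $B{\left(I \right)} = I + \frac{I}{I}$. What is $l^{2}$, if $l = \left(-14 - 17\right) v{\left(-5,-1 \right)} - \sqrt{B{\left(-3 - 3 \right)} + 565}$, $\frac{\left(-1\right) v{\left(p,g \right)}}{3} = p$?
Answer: $216785 + 3720 \sqrt{35} \approx 2.3879 \cdot 10^{5}$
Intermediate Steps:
$v{\left(p,g \right)} = - 3 p$
$B{\left(I \right)} = 1 + I$ ($B{\left(I \right)} = I + 1 = 1 + I$)
$l = -465 - 4 \sqrt{35}$ ($l = \left(-14 - 17\right) \left(\left(-3\right) \left(-5\right)\right) - \sqrt{\left(1 - 6\right) + 565} = \left(-31\right) 15 - \sqrt{\left(1 - 6\right) + 565} = -465 - \sqrt{-5 + 565} = -465 - \sqrt{560} = -465 - 4 \sqrt{35} \approx -488.66$)
$l^{2} = \left(-465 - 4 \sqrt{35}\right)^{2}$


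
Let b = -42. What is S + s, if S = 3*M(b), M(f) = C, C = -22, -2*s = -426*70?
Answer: 14844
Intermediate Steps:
s = 14910 (s = -(-213)*70 = -½*(-29820) = 14910)
M(f) = -22
S = -66 (S = 3*(-22) = -66)
S + s = -66 + 14910 = 14844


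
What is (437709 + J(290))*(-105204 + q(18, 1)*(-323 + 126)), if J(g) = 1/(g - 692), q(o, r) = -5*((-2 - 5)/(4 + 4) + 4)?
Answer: -143759748602119/3216 ≈ -4.4701e+10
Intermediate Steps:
q(o, r) = -125/8 (q(o, r) = -5*(-7/8 + 4) = -5*25/8 = -125/8)
J(g) = 1/(-692 + g)
(437709 + J(290))*(-105204 + q(18, 1)*(-323 + 126)) = (437709 + 1/(-692 + 290))*(-105204 - 125*(-323 + 126)/8) = (437709 + 1/(-402))*(-105204 - 125/8*(-197)) = (437709 - 1/402)*(-105204 + 24625/8) = (175959017/402)*(-817007/8) = -143759748602119/3216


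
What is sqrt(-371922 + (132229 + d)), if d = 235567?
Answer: I*sqrt(4126) ≈ 64.234*I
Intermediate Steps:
sqrt(-371922 + (132229 + d)) = sqrt(-371922 + (132229 + 235567)) = sqrt(-371922 + 367796) = sqrt(-4126) = I*sqrt(4126)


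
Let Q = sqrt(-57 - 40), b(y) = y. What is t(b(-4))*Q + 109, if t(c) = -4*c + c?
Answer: 109 + 12*I*sqrt(97) ≈ 109.0 + 118.19*I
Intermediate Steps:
Q = I*sqrt(97) (Q = sqrt(-97) = I*sqrt(97) ≈ 9.8489*I)
t(c) = -3*c
t(b(-4))*Q + 109 = (-3*(-4))*(I*sqrt(97)) + 109 = 12*(I*sqrt(97)) + 109 = 12*I*sqrt(97) + 109 = 109 + 12*I*sqrt(97)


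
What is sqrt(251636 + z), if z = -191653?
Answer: sqrt(59983) ≈ 244.91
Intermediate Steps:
sqrt(251636 + z) = sqrt(251636 - 191653) = sqrt(59983)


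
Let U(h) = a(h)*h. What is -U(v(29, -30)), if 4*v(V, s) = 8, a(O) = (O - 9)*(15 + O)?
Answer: 238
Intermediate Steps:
a(O) = (-9 + O)*(15 + O)
v(V, s) = 2 (v(V, s) = (¼)*8 = 2)
U(h) = h*(-135 + h² + 6*h) (U(h) = (-135 + h² + 6*h)*h = h*(-135 + h² + 6*h))
-U(v(29, -30)) = -2*(-135 + 2² + 6*2) = -2*(-135 + 4 + 12) = -2*(-119) = -1*(-238) = 238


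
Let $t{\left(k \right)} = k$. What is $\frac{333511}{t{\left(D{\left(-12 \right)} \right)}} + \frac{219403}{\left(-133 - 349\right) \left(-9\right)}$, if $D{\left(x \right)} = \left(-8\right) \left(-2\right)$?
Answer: $\frac{725140583}{34704} \approx 20895.0$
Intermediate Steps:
$D{\left(x \right)} = 16$
$\frac{333511}{t{\left(D{\left(-12 \right)} \right)}} + \frac{219403}{\left(-133 - 349\right) \left(-9\right)} = \frac{333511}{16} + \frac{219403}{\left(-133 - 349\right) \left(-9\right)} = 333511 \cdot \frac{1}{16} + \frac{219403}{\left(-482\right) \left(-9\right)} = \frac{333511}{16} + \frac{219403}{4338} = \frac{725140583}{34704}$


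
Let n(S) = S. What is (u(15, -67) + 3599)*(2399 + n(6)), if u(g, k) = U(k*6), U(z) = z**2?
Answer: 397313215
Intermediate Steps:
u(g, k) = 36*k**2 (u(g, k) = (k*6)**2 = (6*k)**2 = 36*k**2)
(u(15, -67) + 3599)*(2399 + n(6)) = (36*(-67)**2 + 3599)*(2399 + 6) = (36*4489 + 3599)*2405 = (161604 + 3599)*2405 = 165203*2405 = 397313215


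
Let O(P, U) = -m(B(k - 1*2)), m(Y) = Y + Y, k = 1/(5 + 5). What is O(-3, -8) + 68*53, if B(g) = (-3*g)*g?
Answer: 181283/50 ≈ 3625.7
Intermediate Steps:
k = ⅒ (k = 1/10 = ⅒ ≈ 0.10000)
B(g) = -3*g²
m(Y) = 2*Y
O(P, U) = 1083/50 (O(P, U) = -2*(-3*(⅒ - 1*2)²) = -2*(-3*(⅒ - 2)²) = -2*(-3*(-19/10)²) = -2*(-3*361/100) = -2*(-1083)/100 = -1*(-1083/50) = 1083/50)
O(-3, -8) + 68*53 = 1083/50 + 68*53 = 1083/50 + 3604 = 181283/50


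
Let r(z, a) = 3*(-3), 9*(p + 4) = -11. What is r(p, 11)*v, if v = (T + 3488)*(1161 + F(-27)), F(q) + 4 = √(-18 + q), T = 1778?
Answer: -54834858 - 142182*I*√5 ≈ -5.4835e+7 - 3.1793e+5*I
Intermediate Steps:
p = -47/9 (p = -4 + (⅑)*(-11) = -4 - 11/9 = -47/9 ≈ -5.2222)
r(z, a) = -9
F(q) = -4 + √(-18 + q)
v = 6092762 + 15798*I*√5 (v = (1778 + 3488)*(1161 + (-4 + √(-18 - 27))) = 5266*(1161 + (-4 + √(-45))) = 5266*(1161 + (-4 + 3*I*√5)) = 5266*(1157 + 3*I*√5) = 6092762 + 15798*I*√5 ≈ 6.0928e+6 + 35325.0*I)
r(p, 11)*v = -9*(6092762 + 15798*I*√5) = -54834858 - 142182*I*√5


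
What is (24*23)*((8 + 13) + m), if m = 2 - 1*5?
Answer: 9936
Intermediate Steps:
m = -3 (m = 2 - 5 = -3)
(24*23)*((8 + 13) + m) = (24*23)*((8 + 13) - 3) = 552*(21 - 3) = 552*18 = 9936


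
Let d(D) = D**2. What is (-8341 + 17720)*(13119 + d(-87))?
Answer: 194032752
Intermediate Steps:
(-8341 + 17720)*(13119 + d(-87)) = (-8341 + 17720)*(13119 + (-87)**2) = 9379*(13119 + 7569) = 9379*20688 = 194032752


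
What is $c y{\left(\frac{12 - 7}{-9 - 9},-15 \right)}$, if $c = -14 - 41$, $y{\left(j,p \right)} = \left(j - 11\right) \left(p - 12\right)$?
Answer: $- \frac{33495}{2} \approx -16748.0$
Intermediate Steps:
$y{\left(j,p \right)} = \left(-12 + p\right) \left(-11 + j\right)$ ($y{\left(j,p \right)} = \left(j - 11\right) \left(-12 + p\right) = \left(-11 + j\right) \left(-12 + p\right) = \left(-12 + p\right) \left(-11 + j\right)$)
$c = -55$ ($c = -14 - 41 = -55$)
$c y{\left(\frac{12 - 7}{-9 - 9},-15 \right)} = - 55 \left(132 - 12 \frac{12 - 7}{-9 - 9} - -165 + \frac{12 - 7}{-9 - 9} \left(-15\right)\right) = - 55 \left(132 - 12 \frac{5}{-18} + 165 + \frac{5}{-18} \left(-15\right)\right) = - 55 \left(132 - 12 \cdot 5 \left(- \frac{1}{18}\right) + 165 + 5 \left(- \frac{1}{18}\right) \left(-15\right)\right) = - 55 \left(132 - - \frac{10}{3} + 165 - - \frac{25}{6}\right) = - 55 \left(132 + \frac{10}{3} + 165 + \frac{25}{6}\right) = \left(-55\right) \frac{609}{2} = - \frac{33495}{2}$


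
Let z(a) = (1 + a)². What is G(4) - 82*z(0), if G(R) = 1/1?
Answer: -81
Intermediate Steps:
G(R) = 1
G(4) - 82*z(0) = 1 - 82*(1 + 0)² = 1 - 82*1² = 1 - 82*1 = 1 - 82 = -81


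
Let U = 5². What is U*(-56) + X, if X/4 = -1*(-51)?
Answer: -1196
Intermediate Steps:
U = 25
X = 204 (X = 4*(-1*(-51)) = 4*51 = 204)
U*(-56) + X = 25*(-56) + 204 = -1400 + 204 = -1196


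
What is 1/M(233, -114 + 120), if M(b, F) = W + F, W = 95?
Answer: 1/101 ≈ 0.0099010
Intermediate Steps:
M(b, F) = 95 + F
1/M(233, -114 + 120) = 1/(95 + (-114 + 120)) = 1/(95 + 6) = 1/101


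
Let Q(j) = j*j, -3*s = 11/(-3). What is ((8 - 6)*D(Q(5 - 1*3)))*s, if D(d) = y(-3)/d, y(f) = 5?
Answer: 55/18 ≈ 3.0556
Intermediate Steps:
s = 11/9 (s = -11/(3*(-3)) = -11*(-1)/(3*3) = -⅓*(-11/3) = 11/9 ≈ 1.2222)
Q(j) = j²
D(d) = 5/d
((8 - 6)*D(Q(5 - 1*3)))*s = ((8 - 6)*(5/((5 - 1*3)²)))*(11/9) = (2*(5/((5 - 3)²)))*(11/9) = (2*(5/(2²)))*(11/9) = (2*(5/4))*(11/9) = (5/2)*(11/9) = 55/18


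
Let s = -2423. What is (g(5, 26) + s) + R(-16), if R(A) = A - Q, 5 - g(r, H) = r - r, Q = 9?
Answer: -2443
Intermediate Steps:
g(r, H) = 5 (g(r, H) = 5 - (r - r) = 5 - 1*0 = 5 + 0 = 5)
R(A) = -9 + A (R(A) = A - 1*9 = A - 9 = -9 + A)
(g(5, 26) + s) + R(-16) = (5 - 2423) + (-9 - 16) = -2418 - 25 = -2443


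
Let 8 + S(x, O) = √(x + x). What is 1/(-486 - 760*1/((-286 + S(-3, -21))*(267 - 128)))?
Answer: -202914960123/98612897197738 - 13205*I*√6/49306448598869 ≈ -0.0020577 - 6.5601e-10*I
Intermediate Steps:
S(x, O) = -8 + √2*√x (S(x, O) = -8 + √(x + x) = -8 + √(2*x) = -8 + √2*√x)
1/(-486 - 760*1/((-286 + S(-3, -21))*(267 - 128))) = 1/(-486 - 760*1/((-286 + (-8 + √2*√(-3)))*(267 - 128))) = 1/(-486 - 760*1/(139*(-286 + (-8 + √2*(I*√3))))) = 1/(-486 - 760*1/(139*(-286 + (-8 + I*√6)))) = 1/(-486 - 760*1/(139*(-294 + I*√6))) = 1/(-486 - 760/(-40866 + 139*I*√6))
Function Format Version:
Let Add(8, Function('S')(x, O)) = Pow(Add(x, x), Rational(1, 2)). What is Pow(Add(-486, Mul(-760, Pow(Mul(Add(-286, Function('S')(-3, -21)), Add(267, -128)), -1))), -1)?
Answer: Add(Rational(-202914960123, 98612897197738), Mul(Rational(-13205, 49306448598869), I, Pow(6, Rational(1, 2)))) ≈ Add(-0.0020577, Mul(-6.5601e-10, I))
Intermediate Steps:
Function('S')(x, O) = Add(-8, Mul(Pow(2, Rational(1, 2)), Pow(x, Rational(1, 2)))) (Function('S')(x, O) = Add(-8, Pow(Add(x, x), Rational(1, 2))) = Add(-8, Pow(Mul(2, x), Rational(1, 2))) = Add(-8, Mul(Pow(2, Rational(1, 2)), Pow(x, Rational(1, 2)))))
Pow(Add(-486, Mul(-760, Pow(Mul(Add(-286, Function('S')(-3, -21)), Add(267, -128)), -1))), -1) = Pow(Add(-486, Mul(-760, Pow(Mul(Add(-286, Add(-8, Mul(Pow(2, Rational(1, 2)), Pow(-3, Rational(1, 2))))), Add(267, -128)), -1))), -1) = Pow(Add(-486, Mul(-760, Pow(Mul(Add(-286, Add(-8, Mul(Pow(2, Rational(1, 2)), Mul(I, Pow(3, Rational(1, 2)))))), 139), -1))), -1) = Pow(Add(-486, Mul(-760, Pow(Mul(Add(-286, Add(-8, Mul(I, Pow(6, Rational(1, 2))))), 139), -1))), -1) = Pow(Add(-486, Mul(-760, Pow(Mul(Add(-294, Mul(I, Pow(6, Rational(1, 2)))), 139), -1))), -1) = Pow(Add(-486, Mul(-760, Pow(Add(-40866, Mul(139, I, Pow(6, Rational(1, 2)))), -1))), -1)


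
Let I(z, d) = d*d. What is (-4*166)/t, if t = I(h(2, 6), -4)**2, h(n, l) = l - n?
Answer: -83/32 ≈ -2.5938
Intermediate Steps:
I(z, d) = d**2
t = 256 (t = ((-4)**2)**2 = 16**2 = 256)
(-4*166)/t = (-4*166)/256 = (1/256)*(-664) = -83/32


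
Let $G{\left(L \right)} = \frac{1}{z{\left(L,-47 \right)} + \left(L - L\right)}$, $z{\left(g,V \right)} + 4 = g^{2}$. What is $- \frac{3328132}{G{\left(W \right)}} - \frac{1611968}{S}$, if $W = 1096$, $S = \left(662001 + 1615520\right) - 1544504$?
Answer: $- \frac{2930449568823515696}{733017} \approx -3.9978 \cdot 10^{12}$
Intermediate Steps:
$S = 733017$ ($S = 2277521 - 1544504 = 733017$)
$z{\left(g,V \right)} = -4 + g^{2}$
$G{\left(L \right)} = \frac{1}{-4 + L^{2}}$ ($G{\left(L \right)} = \frac{1}{\left(-4 + L^{2}\right) + \left(L - L\right)} = \frac{1}{\left(-4 + L^{2}\right) + 0} = \frac{1}{-4 + L^{2}}$)
$- \frac{3328132}{G{\left(W \right)}} - \frac{1611968}{S} = - \frac{3328132}{\frac{1}{-4 + 1096^{2}}} - \frac{1611968}{733017} = - \frac{3328132}{\frac{1}{-4 + 1201216}} - \frac{1611968}{733017} = - \frac{3328132}{\frac{1}{1201212}} - \frac{1611968}{733017} = - 3328132 \frac{1}{\frac{1}{1201212}} - \frac{1611968}{733017} = \left(-3328132\right) 1201212 - \frac{1611968}{733017} = -3997792095984 - \frac{1611968}{733017} = - \frac{2930449568823515696}{733017}$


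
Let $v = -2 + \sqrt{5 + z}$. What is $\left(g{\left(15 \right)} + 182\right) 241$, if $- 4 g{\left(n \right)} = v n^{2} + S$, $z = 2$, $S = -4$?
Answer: $\frac{142431}{2} - \frac{54225 \sqrt{7}}{4} \approx 35349.0$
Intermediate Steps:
$v = -2 + \sqrt{7}$ ($v = -2 + \sqrt{5 + 2} = -2 + \sqrt{7} \approx 0.64575$)
$g{\left(n \right)} = 1 - \frac{n^{2} \left(-2 + \sqrt{7}\right)}{4}$ ($g{\left(n \right)} = - \frac{\left(-2 + \sqrt{7}\right) n^{2} - 4}{4} = - \frac{n^{2} \left(-2 + \sqrt{7}\right) - 4}{4} = - \frac{-4 + n^{2} \left(-2 + \sqrt{7}\right)}{4} = 1 - \frac{n^{2} \left(-2 + \sqrt{7}\right)}{4}$)
$\left(g{\left(15 \right)} + 182\right) 241 = \left(\left(1 + \frac{15^{2} \left(2 - \sqrt{7}\right)}{4}\right) + 182\right) 241 = \left(\left(1 + \frac{1}{4} \cdot 225 \left(2 - \sqrt{7}\right)\right) + 182\right) 241 = \left(\left(1 + \left(\frac{225}{2} - \frac{225 \sqrt{7}}{4}\right)\right) + 182\right) 241 = \left(\left(\frac{227}{2} - \frac{225 \sqrt{7}}{4}\right) + 182\right) 241 = \left(\frac{591}{2} - \frac{225 \sqrt{7}}{4}\right) 241 = \frac{142431}{2} - \frac{54225 \sqrt{7}}{4}$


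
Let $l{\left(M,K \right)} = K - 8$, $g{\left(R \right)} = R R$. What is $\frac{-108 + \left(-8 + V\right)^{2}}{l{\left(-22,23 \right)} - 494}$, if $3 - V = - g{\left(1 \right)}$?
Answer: $\frac{92}{479} \approx 0.19207$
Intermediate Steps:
$g{\left(R \right)} = R^{2}$
$V = 4$ ($V = 3 - - 1^{2} = 3 - \left(-1\right) 1 = 3 - -1 = 3 + 1 = 4$)
$l{\left(M,K \right)} = -8 + K$ ($l{\left(M,K \right)} = K - 8 = -8 + K$)
$\frac{-108 + \left(-8 + V\right)^{2}}{l{\left(-22,23 \right)} - 494} = \frac{-108 + \left(-8 + 4\right)^{2}}{\left(-8 + 23\right) - 494} = \frac{-108 + \left(-4\right)^{2}}{15 - 494} = \frac{-108 + 16}{-479} = \left(-92\right) \left(- \frac{1}{479}\right) = \frac{92}{479}$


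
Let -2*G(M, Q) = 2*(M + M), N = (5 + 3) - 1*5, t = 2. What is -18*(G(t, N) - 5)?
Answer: 162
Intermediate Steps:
N = 3 (N = 8 - 5 = 3)
G(M, Q) = -2*M (G(M, Q) = -(M + M) = -2*M)
-18*(G(t, N) - 5) = -18*(-2*2 - 5) = -18*(-4 - 5) = -18*(-9) = 162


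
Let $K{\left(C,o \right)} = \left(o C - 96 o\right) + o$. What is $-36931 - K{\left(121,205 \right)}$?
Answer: $-42261$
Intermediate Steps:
$K{\left(C,o \right)} = - 95 o + C o$ ($K{\left(C,o \right)} = \left(C o - 96 o\right) + o = \left(- 96 o + C o\right) + o = - 95 o + C o$)
$-36931 - K{\left(121,205 \right)} = -36931 - 205 \left(-95 + 121\right) = -36931 - 205 \cdot 26 = -36931 - 5330 = -42261$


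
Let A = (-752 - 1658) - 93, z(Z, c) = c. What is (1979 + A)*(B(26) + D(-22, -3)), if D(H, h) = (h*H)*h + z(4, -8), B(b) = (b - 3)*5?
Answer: 47684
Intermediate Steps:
A = -2503 (A = -2410 - 93 = -2503)
B(b) = -15 + 5*b (B(b) = (-3 + b)*5 = -15 + 5*b)
D(H, h) = -8 + H*h² (D(H, h) = (h*H)*h - 8 = (H*h)*h - 8 = H*h² - 8 = -8 + H*h²)
(1979 + A)*(B(26) + D(-22, -3)) = (1979 - 2503)*((-15 + 5*26) + (-8 - 22*(-3)²)) = -524*((-15 + 130) + (-8 - 22*9)) = -524*(115 + (-8 - 198)) = -524*(115 - 206) = -524*(-91) = 47684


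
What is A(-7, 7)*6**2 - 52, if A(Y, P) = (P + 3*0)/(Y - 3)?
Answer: -386/5 ≈ -77.200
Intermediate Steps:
A(Y, P) = P/(-3 + Y) (A(Y, P) = (P + 0)/(-3 + Y) = P/(-3 + Y))
A(-7, 7)*6**2 - 52 = (7/(-3 - 7))*6**2 - 52 = (7/(-10))*36 - 52 = (7*(-1/10))*36 - 52 = -7/10*36 - 52 = -126/5 - 52 = -386/5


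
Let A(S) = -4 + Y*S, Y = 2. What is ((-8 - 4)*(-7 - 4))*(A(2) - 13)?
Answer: -1716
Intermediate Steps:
A(S) = -4 + 2*S
((-8 - 4)*(-7 - 4))*(A(2) - 13) = ((-8 - 4)*(-7 - 4))*((-4 + 2*2) - 13) = (-12*(-11))*((-4 + 4) - 13) = 132*(0 - 13) = 132*(-13) = -1716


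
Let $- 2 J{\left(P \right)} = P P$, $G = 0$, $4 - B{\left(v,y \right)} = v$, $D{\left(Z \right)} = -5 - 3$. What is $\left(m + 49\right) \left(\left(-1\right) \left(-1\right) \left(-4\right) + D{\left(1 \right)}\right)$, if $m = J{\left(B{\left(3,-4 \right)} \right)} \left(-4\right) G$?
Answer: $-588$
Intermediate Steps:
$D{\left(Z \right)} = -8$
$B{\left(v,y \right)} = 4 - v$
$J{\left(P \right)} = - \frac{P^{2}}{2}$ ($J{\left(P \right)} = - \frac{P P}{2} = - \frac{P^{2}}{2}$)
$m = 0$ ($m = - \frac{\left(4 - 3\right)^{2}}{2} \left(-4\right) 0 = - \frac{1^{2}}{2} \left(-4\right) 0 = \left(- \frac{1}{2}\right) 1 \left(-4\right) 0 = \left(- \frac{1}{2}\right) \left(-4\right) 0 = 2 \cdot 0 = 0$)
$\left(m + 49\right) \left(\left(-1\right) \left(-1\right) \left(-4\right) + D{\left(1 \right)}\right) = \left(0 + 49\right) \left(\left(-1\right) \left(-1\right) \left(-4\right) - 8\right) = 49 \left(1 \left(-4\right) - 8\right) = 49 \left(-4 - 8\right) = 49 \left(-12\right) = -588$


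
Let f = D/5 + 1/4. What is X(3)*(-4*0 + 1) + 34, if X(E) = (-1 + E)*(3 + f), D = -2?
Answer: 397/10 ≈ 39.700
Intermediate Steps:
f = -3/20 (f = -2/5 + 1/4 = -2*⅕ + 1*(¼) = -⅖ + ¼ = -3/20 ≈ -0.15000)
X(E) = -57/20 + 57*E/20 (X(E) = (-1 + E)*(3 - 3/20) = (-1 + E)*(57/20) = -57/20 + 57*E/20)
X(3)*(-4*0 + 1) + 34 = (-57/20 + (57/20)*3)*(-4*0 + 1) + 34 = (-57/20 + 171/20)*(0 + 1) + 34 = (57/10)*1 + 34 = 57/10 + 34 = 397/10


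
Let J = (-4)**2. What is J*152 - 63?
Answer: 2369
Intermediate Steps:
J = 16
J*152 - 63 = 16*152 - 63 = 2432 - 63 = 2369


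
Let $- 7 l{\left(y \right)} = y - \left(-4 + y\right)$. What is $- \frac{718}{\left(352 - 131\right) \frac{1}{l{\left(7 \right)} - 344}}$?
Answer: $\frac{1731816}{1547} \approx 1119.5$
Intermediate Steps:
$l{\left(y \right)} = - \frac{4}{7}$ ($l{\left(y \right)} = - \frac{y - \left(-4 + y\right)}{7} = \left(- \frac{1}{7}\right) 4 = - \frac{4}{7}$)
$- \frac{718}{\left(352 - 131\right) \frac{1}{l{\left(7 \right)} - 344}} = - \frac{718}{\left(352 - 131\right) \frac{1}{- \frac{4}{7} - 344}} = - \frac{718}{221 \frac{1}{- \frac{2412}{7}}} = - \frac{718}{221 \left(- \frac{7}{2412}\right)} = - \frac{718}{- \frac{1547}{2412}} = \left(-718\right) \left(- \frac{2412}{1547}\right) = \frac{1731816}{1547}$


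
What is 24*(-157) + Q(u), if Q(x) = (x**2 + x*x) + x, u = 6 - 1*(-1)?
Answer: -3663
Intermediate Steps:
u = 7 (u = 6 + 1 = 7)
Q(x) = x + 2*x**2 (Q(x) = (x**2 + x**2) + x = 2*x**2 + x = x + 2*x**2)
24*(-157) + Q(u) = 24*(-157) + 7*(1 + 2*7) = -3768 + 7*(1 + 14) = -3768 + 7*15 = -3768 + 105 = -3663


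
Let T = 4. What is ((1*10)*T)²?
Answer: 1600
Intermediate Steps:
((1*10)*T)² = ((1*10)*4)² = (10*4)² = 40² = 1600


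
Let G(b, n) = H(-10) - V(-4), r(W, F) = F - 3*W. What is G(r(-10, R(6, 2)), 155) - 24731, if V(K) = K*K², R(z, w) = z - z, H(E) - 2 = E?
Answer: -24675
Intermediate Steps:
H(E) = 2 + E
R(z, w) = 0
V(K) = K³
G(b, n) = 56 (G(b, n) = (2 - 10) - 1*(-4)³ = -8 - 1*(-64) = -8 + 64 = 56)
G(r(-10, R(6, 2)), 155) - 24731 = 56 - 24731 = -24675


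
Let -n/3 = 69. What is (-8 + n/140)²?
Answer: 1760929/19600 ≈ 89.843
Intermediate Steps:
n = -207 (n = -3*69 = -207)
(-8 + n/140)² = (-8 - 207/140)² = (-1327/140)² = 1760929/19600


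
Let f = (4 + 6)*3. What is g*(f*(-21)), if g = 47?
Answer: -29610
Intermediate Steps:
f = 30 (f = 10*3 = 30)
g*(f*(-21)) = 47*(30*(-21)) = 47*(-630) = -29610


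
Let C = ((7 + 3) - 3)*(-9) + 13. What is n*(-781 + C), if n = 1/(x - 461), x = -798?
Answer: 831/1259 ≈ 0.66005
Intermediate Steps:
C = -50 (C = (10 - 3)*(-9) + 13 = 7*(-9) + 13 = -63 + 13 = -50)
n = -1/1259 (n = 1/(-798 - 461) = 1/(-1259) = -1/1259 ≈ -0.00079428)
n*(-781 + C) = -(-781 - 50)/1259 = -1/1259*(-831) = 831/1259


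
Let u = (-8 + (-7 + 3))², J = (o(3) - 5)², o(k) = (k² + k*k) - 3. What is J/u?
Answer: 25/36 ≈ 0.69444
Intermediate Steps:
o(k) = -3 + 2*k² (o(k) = (k² + k²) - 3 = 2*k² - 3 = -3 + 2*k²)
J = 100 (J = ((-3 + 2*3²) - 5)² = ((-3 + 2*9) - 5)² = ((-3 + 18) - 5)² = (15 - 5)² = 10² = 100)
u = 144 (u = (-8 - 4)² = (-12)² = 144)
J/u = 100/144 = 100*(1/144) = 25/36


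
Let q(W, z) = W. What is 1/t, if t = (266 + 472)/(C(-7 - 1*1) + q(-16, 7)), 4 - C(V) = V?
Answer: -2/369 ≈ -0.0054201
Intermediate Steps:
C(V) = 4 - V
t = -369/2 (t = (266 + 472)/((4 - (-7 - 1*1)) - 16) = 738/((4 - (-7 - 1)) - 16) = 738/((4 - 1*(-8)) - 16) = 738/((4 + 8) - 16) = 738/(12 - 16) = 738/(-4) = 738*(-¼) = -369/2 ≈ -184.50)
1/t = 1/(-369/2) = -2/369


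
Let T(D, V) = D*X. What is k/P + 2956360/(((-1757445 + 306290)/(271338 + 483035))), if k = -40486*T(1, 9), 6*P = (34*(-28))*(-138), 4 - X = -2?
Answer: -2441638573502543/1588724494 ≈ -1.5369e+6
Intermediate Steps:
X = 6 (X = 4 - 1*(-2) = 4 + 2 = 6)
P = 21896 (P = ((34*(-28))*(-138))/6 = (-952*(-138))/6 = (⅙)*131376 = 21896)
T(D, V) = 6*D (T(D, V) = D*6 = 6*D)
k = -242916 ≈ -2.4292e+5
k/P + 2956360/(((-1757445 + 306290)/(271338 + 483035))) = -242916/21896 + 2956360/(((-1757445 + 306290)/(271338 + 483035))) = -242916*1/21896 + 2956360/((-1451155/754373)) = -60729/5474 + 2956360/((-1451155*1/754373)) = -60729/5474 + 2956360/(-1451155/754373) = -60729/5474 + 2956360*(-754373/1451155) = -60729/5474 - 446039632456/290231 = -2441638573502543/1588724494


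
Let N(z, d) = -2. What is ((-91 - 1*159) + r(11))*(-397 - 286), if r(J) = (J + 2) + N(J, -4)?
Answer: 163237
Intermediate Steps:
r(J) = J (r(J) = (J + 2) - 2 = (2 + J) - 2 = J)
((-91 - 1*159) + r(11))*(-397 - 286) = ((-91 - 1*159) + 11)*(-397 - 286) = ((-91 - 159) + 11)*(-683) = (-250 + 11)*(-683) = -239*(-683) = 163237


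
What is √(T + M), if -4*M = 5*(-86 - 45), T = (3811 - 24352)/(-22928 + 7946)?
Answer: √4118124813/4994 ≈ 12.850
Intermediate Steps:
T = 6847/4994 (T = -20541/(-14982) = -20541*(-1/14982) = 6847/4994 ≈ 1.3710)
M = 655/4 (M = -5*(-86 - 45)/4 = -5*(-131)/4 = -¼*(-655) = 655/4 ≈ 163.75)
√(T + M) = √(6847/4994 + 655/4) = √(1649229/9988) = √4118124813/4994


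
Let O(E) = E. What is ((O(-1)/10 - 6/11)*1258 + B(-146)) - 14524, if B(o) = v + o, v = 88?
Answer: -846669/55 ≈ -15394.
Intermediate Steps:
B(o) = 88 + o
((O(-1)/10 - 6/11)*1258 + B(-146)) - 14524 = ((-1/10 - 6/11)*1258 + (88 - 146)) - 14524 = ((-1*1/10 - 6*1/11)*1258 - 58) - 14524 = ((-1/10 - 6/11)*1258 - 58) - 14524 = (-71/110*1258 - 58) - 14524 = (-44659/55 - 58) - 14524 = -47849/55 - 14524 = -846669/55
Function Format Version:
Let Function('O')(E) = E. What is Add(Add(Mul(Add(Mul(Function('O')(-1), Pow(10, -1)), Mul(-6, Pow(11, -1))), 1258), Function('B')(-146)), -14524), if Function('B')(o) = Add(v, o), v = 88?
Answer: Rational(-846669, 55) ≈ -15394.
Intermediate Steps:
Function('B')(o) = Add(88, o)
Add(Add(Mul(Add(Mul(Function('O')(-1), Pow(10, -1)), Mul(-6, Pow(11, -1))), 1258), Function('B')(-146)), -14524) = Add(Add(Mul(Add(Mul(-1, Pow(10, -1)), Mul(-6, Pow(11, -1))), 1258), Add(88, -146)), -14524) = Add(Add(Mul(Add(Mul(-1, Rational(1, 10)), Mul(-6, Rational(1, 11))), 1258), -58), -14524) = Add(Add(Mul(Add(Rational(-1, 10), Rational(-6, 11)), 1258), -58), -14524) = Add(Add(Mul(Rational(-71, 110), 1258), -58), -14524) = Add(Add(Rational(-44659, 55), -58), -14524) = Add(Rational(-47849, 55), -14524) = Rational(-846669, 55)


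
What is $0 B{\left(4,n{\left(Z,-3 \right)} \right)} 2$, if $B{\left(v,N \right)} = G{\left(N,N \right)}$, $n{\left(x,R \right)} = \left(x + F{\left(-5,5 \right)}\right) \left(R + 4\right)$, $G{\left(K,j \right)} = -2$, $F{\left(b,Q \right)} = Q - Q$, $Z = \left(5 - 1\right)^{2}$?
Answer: $0$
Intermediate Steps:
$Z = 16$ ($Z = 4^{2} = 16$)
$F{\left(b,Q \right)} = 0$
$n{\left(x,R \right)} = x \left(4 + R\right)$ ($n{\left(x,R \right)} = \left(x + 0\right) \left(R + 4\right) = x \left(4 + R\right)$)
$B{\left(v,N \right)} = -2$
$0 B{\left(4,n{\left(Z,-3 \right)} \right)} 2 = 0 \left(-2\right) 2 = 0 \cdot 2 = 0$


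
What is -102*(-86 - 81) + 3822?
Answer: 20856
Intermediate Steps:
-102*(-86 - 81) + 3822 = -102*(-167) + 3822 = 17034 + 3822 = 20856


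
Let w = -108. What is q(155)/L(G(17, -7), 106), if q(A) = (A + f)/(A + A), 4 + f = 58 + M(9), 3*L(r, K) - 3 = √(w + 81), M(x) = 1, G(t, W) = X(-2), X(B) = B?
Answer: 21/124 - 21*I*√3/124 ≈ 0.16935 - 0.29333*I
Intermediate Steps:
G(t, W) = -2
L(r, K) = 1 + I*√3 (L(r, K) = 1 + √(-108 + 81)/3 = 1 + √(-27)/3 = 1 + (3*I*√3)/3 = 1 + I*√3)
f = 55 (f = -4 + (58 + 1) = -4 + 59 = 55)
q(A) = (55 + A)/(2*A) (q(A) = (A + 55)/(A + A) = (55 + A)/((2*A)) = (55 + A)*(1/(2*A)) = (55 + A)/(2*A))
q(155)/L(G(17, -7), 106) = ((½)*(55 + 155)/155)/(1 + I*√3) = ((½)*(1/155)*210)/(1 + I*√3) = 21/(31*(1 + I*√3))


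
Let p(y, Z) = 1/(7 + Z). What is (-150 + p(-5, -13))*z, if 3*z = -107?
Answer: 96407/18 ≈ 5355.9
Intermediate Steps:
z = -107/3 (z = (1/3)*(-107) = -107/3 ≈ -35.667)
(-150 + p(-5, -13))*z = (-150 + 1/(7 - 13))*(-107/3) = (-150 + 1/(-6))*(-107/3) = (-150 - 1/6)*(-107/3) = -901/6*(-107/3) = 96407/18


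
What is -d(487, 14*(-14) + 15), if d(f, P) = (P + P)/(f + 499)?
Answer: 181/493 ≈ 0.36714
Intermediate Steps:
d(f, P) = 2*P/(499 + f) (d(f, P) = (2*P)/(499 + f) = 2*P/(499 + f))
-d(487, 14*(-14) + 15) = -2*(14*(-14) + 15)/(499 + 487) = -2*(-196 + 15)/986 = -2*(-181)/986 = -1*(-181/493) = 181/493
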